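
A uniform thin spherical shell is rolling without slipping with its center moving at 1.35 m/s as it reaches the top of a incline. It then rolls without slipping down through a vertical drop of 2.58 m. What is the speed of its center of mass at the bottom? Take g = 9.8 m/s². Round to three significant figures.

v ≈ 5.67 m/s

For this body I = (2/3)MR², i.e. k = I/(MR²) = 2/3.
Pure rolling means v = ωR; then KE = ½Mv² + ½I(v/R)² = ½(1+k)Mv² = (5/6)Mv².
Energy conservation: (5/6)Mv₀² + Mgh = (5/6)Mv², so v² = v₀² + 2gh/(1+k).
v = √(1.35² + 2×9.8×2.58/1.667) = √32.16 ≈ 5.67 m/s.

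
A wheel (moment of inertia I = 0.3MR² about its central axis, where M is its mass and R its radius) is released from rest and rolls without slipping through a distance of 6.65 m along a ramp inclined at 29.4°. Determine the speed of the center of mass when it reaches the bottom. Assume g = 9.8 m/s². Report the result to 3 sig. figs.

v ≈ 7.02 m/s

With I = 0.3MR², the ratio k = I/(MR²) is 0.3.
Pure rolling means v = ωR; then KE = ½Mv² + ½I(v/R)² = ½(1+k)Mv² = (13/20)Mv².
The vertical drop is h = L sinθ = 6.65 × sin29.4° = 3.265 m.
Energy conservation: Mgh = (13/20)Mv², so v = √(2gh/(1+k)) = √(2 × 9.8 × 3.265 / 1.3) ≈ 7.02 m/s.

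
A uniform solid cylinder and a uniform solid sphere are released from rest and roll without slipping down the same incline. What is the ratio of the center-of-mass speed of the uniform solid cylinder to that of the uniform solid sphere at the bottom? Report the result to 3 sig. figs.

v_ratio ≈ 0.966

Each satisfies Mgh = ½(1+k)Mv² with k = I/(MR²), so v ∝ 1/√(1+k).
For the uniform solid cylinder k = 0.5; for the uniform solid sphere k = 0.4.
v₁/v₂ = √((1+k₂)/(1+k₁)) = √(1.4/1.5) ≈ 0.966.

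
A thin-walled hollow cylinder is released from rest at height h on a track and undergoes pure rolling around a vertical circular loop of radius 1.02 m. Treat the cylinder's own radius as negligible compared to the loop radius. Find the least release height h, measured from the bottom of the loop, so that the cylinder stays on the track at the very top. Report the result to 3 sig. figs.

With I = MR², the ratio k = I/(MR²) is 1.
At the top, contact is just lost when gravity alone supplies the centripetal force: Mg = Mv_top²/r, i.e. v_top² = gr.
With ω = v/R, the kinetic energy at speed v is ½(1+k)Mv² = Mv².
Energy conservation from release (height h) to the top (height 2r): Mgh = Mg(2r) + M·gr.
Thus h_min = 2r + (1+k)r/2 = r(2 + 2/2) = 1.02 × 3 ≈ 3.06 m.

h_min ≈ 3.06 m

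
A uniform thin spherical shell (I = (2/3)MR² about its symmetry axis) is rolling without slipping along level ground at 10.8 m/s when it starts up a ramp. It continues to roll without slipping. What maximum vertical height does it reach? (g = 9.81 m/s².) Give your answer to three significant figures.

h ≈ 9.91 m

For this body I = (2/3)MR², i.e. k = I/(MR²) = 2/3.
Rolling without slipping gives ω = v/R, so the total kinetic energy is ½Mv² + ½Iω² = ½(1+k)Mv² = (5/6)Mv².
At the top the kinetic energy is zero, so (5/6)Mv₀² = Mgh.
Thus h = (1+k)v₀²/(2g) = 1.667 × 10.8² / (2 × 9.81) ≈ 9.91 m.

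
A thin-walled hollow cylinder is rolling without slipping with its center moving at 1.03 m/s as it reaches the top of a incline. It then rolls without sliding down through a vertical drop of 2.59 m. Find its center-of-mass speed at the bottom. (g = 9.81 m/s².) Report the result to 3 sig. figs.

v ≈ 5.14 m/s

With I = MR², the ratio k = I/(MR²) is 1.
Pure rolling means v = ωR; then KE = ½Mv² + ½I(v/R)² = ½(1+k)Mv² = Mv².
Energy conservation: Mv₀² + Mgh = Mv², so v² = v₀² + 2gh/(1+k).
v = √(1.03² + 2×9.81×2.59/2) = √26.47 ≈ 5.14 m/s.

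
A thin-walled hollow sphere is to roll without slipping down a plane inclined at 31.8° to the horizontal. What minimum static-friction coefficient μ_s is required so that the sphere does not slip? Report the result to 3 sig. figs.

The moment of inertia is (2/3)MR², giving k ≡ I/(MR²) = 2/3.
Translational: Mg sinθ − f = Ma. Rotational about the CM: fR = Iα = kMRa, so f = kMa.
These give a = g sinθ/(1+k) and the required friction f = kMg sinθ/(1+k).
The normal force is N = Mg cosθ, so μ_min = f/N = k tanθ/(1+k).
μ_min = (2/3) × tan31.8° / 1.667 ≈ 0.248.

μ_min ≈ 0.248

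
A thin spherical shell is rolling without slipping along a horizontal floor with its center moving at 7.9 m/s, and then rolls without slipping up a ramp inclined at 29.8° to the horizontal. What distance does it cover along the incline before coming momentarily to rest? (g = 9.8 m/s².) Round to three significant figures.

With I = (2/3)MR², the ratio k = I/(MR²) is 2/3.
Since it rolls without slipping, ω = v/R and KE = ½Mv² + ½Iω² = ½(1+k)Mv² = (5/6)Mv².
Setting this equal to Mgh gives the vertical rise h = (1+k)v₀²/(2g) = 1.667×7.9²/(2×9.8) = 5.307 m.
The distance along the slope is d = h/sinθ = 5.307/sin29.8° ≈ 10.7 m.

d ≈ 10.7 m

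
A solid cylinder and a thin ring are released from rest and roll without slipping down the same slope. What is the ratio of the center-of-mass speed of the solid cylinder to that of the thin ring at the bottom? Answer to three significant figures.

v_ratio ≈ 1.15

Each satisfies Mgh = ½(1+k)Mv² with k = I/(MR²), so v ∝ 1/√(1+k).
For the solid cylinder k = 0.5; for the thin ring k = 1.
v₁/v₂ = √((1+k₂)/(1+k₁)) = √(2/1.5) ≈ 1.15.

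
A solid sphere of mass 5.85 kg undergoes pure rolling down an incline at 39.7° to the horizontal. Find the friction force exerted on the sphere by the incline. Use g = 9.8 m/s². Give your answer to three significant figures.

The moment of inertia is (2/5)MR², giving k ≡ I/(MR²) = 0.4.
Along the incline Mg sinθ − f = Ma, and torque about the center fR = Iα = kMR²(a/R) gives f = kMa.
Combining, a = g sinθ/(1+k) and f = kMa = kMg sinθ/(1+k).
f = 0.4 × 5.85 × 9.8 × sin39.7° / 1.4 ≈ 10.5 N.

f ≈ 10.5 N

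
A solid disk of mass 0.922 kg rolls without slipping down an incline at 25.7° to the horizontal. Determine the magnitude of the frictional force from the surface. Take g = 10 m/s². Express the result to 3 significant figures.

Here I = (1/2)MR², so the shape factor k = I/(MR²) = 0.5.
Along the incline Mg sinθ − f = Ma, and torque about the center fR = Iα = kMR²(a/R) gives f = kMa.
Combining, a = g sinθ/(1+k) and f = kMa = kMg sinθ/(1+k).
f = 0.5 × 0.922 × 10 × sin25.7° / 1.5 ≈ 1.33 N.

f ≈ 1.33 N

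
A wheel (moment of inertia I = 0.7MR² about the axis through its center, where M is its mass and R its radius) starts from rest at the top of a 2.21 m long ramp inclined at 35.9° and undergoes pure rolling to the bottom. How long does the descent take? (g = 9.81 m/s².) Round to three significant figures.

For this body I = 0.7MR², i.e. k = I/(MR²) = 0.7.
Translational: Mg sinθ − f = Ma. Rotational about the CM: fR = Iα = kMRa, so f = kMa.
Hence a = g sinθ/(1+k) = 9.81×sin35.9°/1.7 = 3.384 m/s².
With constant a from rest, t = √(2L/a) = √(2·2.21/3.384) ≈ 1.14 s.

t ≈ 1.14 s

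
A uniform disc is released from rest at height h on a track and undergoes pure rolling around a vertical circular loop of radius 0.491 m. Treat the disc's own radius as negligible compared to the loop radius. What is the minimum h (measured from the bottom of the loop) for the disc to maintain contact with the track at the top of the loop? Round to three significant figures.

h_min ≈ 1.35 m

Here I = (1/2)MR², so the shape factor k = I/(MR²) = 0.5.
At the top, contact is just lost when gravity alone supplies the centripetal force: Mg = Mv_top²/r, i.e. v_top² = gr.
With ω = v/R, the kinetic energy at speed v is ½(1+k)Mv² = (3/4)Mv².
Energy conservation from release (height h) to the top (height 2r): Mgh = Mg(2r) + (3/4)M·gr.
Thus h_min = 2r + (1+k)r/2 = r(2 + 1.5/2) = 0.491 × 2.75 ≈ 1.35 m.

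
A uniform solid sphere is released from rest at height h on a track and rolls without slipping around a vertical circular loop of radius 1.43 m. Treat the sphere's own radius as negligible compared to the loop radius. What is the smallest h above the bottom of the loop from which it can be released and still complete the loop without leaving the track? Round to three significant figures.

h_min ≈ 3.86 m

Here I = (2/5)MR², so the shape factor k = I/(MR²) = 0.4.
At the top, contact is just lost when gravity alone supplies the centripetal force: Mg = Mv_top²/r, i.e. v_top² = gr.
With ω = v/R, the kinetic energy at speed v is ½(1+k)Mv² = (7/10)Mv².
Energy conservation from release (height h) to the top (height 2r): Mgh = Mg(2r) + (7/10)M·gr.
Thus h_min = 2r + (1+k)r/2 = r(2 + 1.4/2) = 1.43 × 2.7 ≈ 3.86 m.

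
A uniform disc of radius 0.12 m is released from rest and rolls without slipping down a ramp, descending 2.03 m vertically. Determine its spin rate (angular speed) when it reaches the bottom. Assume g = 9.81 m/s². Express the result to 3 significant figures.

Here I = (1/2)MR², so the shape factor k = I/(MR²) = 0.5.
Since it rolls without slipping, ω = v/R and KE = ½Mv² + ½Iω² = ½(1+k)Mv² = (3/4)Mv².
Energy conservation Mgh = ½(1+k)Mv² gives v = √(2gh/(1+k)) = √(2 × 9.81 × 2.03 / 1.5) = 5.153 m/s.
Then ω = v/R = 5.153 / 0.12 ≈ 42.9 rad/s.

ω ≈ 42.9 rad/s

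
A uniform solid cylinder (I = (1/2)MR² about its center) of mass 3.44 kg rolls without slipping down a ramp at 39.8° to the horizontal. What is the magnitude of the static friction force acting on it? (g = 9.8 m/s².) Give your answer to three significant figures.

With I = (1/2)MR², the ratio k = I/(MR²) is 0.5.
Newton's second law down the slope: Mg sinθ − f = Ma. The torque equation fR = Iα (with α = a/R) gives f = kMa.
Combining, a = g sinθ/(1+k) and f = kMa = kMg sinθ/(1+k).
f = 0.5 × 3.44 × 9.8 × sin39.8° / 1.5 ≈ 7.19 N.

f ≈ 7.19 N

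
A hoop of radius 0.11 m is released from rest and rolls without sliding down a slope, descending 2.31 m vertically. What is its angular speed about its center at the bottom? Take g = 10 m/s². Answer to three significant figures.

For this body I = MR², i.e. k = I/(MR²) = 1.
Rolling without slipping gives ω = v/R, so the total kinetic energy is ½Mv² + ½Iω² = ½(1+k)Mv² = Mv².
Energy conservation Mgh = ½(1+k)Mv² gives v = √(2gh/(1+k)) = √(2 × 10 × 2.31 / 2) = 4.806 m/s.
The angular speed follows from ω = v/R = 4.806/0.11 ≈ 43.7 rad/s.

ω ≈ 43.7 rad/s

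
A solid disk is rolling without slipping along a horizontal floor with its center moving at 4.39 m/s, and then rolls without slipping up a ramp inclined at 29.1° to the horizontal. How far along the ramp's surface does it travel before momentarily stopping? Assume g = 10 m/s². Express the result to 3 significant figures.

For this body I = (1/2)MR², i.e. k = I/(MR²) = 0.5.
The rolling condition ω = v/R makes the rotational term ½I(v/R)² = ½kMv², so KE_total = ½(1+k)Mv² = (3/4)Mv².
Setting this equal to Mgh gives the vertical rise h = (1+k)v₀²/(2g) = 1.5×4.39²/(2×10) = 1.445 m.
Along the incline, d = h/sinθ = 1.445/sin29.1° ≈ 2.97 m.

d ≈ 2.97 m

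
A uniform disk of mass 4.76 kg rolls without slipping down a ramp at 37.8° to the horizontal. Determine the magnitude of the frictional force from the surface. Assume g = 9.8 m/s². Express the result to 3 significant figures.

f ≈ 9.53 N

The moment of inertia is (1/2)MR², giving k ≡ I/(MR²) = 0.5.
Translational: Mg sinθ − f = Ma. Rotational about the CM: fR = Iα = kMRa, so f = kMa.
Combining, a = g sinθ/(1+k) and f = kMa = kMg sinθ/(1+k).
f = 0.5 × 4.76 × 9.8 × sin37.8° / 1.5 ≈ 9.53 N.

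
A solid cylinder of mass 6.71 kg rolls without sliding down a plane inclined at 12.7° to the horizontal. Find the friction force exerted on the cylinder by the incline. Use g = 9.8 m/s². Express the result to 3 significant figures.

f ≈ 4.82 N

Here I = (1/2)MR², so the shape factor k = I/(MR²) = 0.5.
Newton's second law down the slope: Mg sinθ − f = Ma. The torque equation fR = Iα (with α = a/R) gives f = kMa.
Combining, a = g sinθ/(1+k) and f = kMa = kMg sinθ/(1+k).
f = 0.5 × 6.71 × 9.8 × sin12.7° / 1.5 ≈ 4.82 N.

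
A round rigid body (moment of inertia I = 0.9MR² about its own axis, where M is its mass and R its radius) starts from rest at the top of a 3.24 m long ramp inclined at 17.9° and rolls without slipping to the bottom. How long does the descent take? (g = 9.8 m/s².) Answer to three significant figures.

The moment of inertia is 0.9MR², giving k ≡ I/(MR²) = 0.9.
Translational: Mg sinθ − f = Ma. Rotational about the CM: fR = Iα = kMRa, so f = kMa.
Hence a = g sinθ/(1+k) = 9.8×sin17.9°/1.9 = 1.585 m/s².
Starting from rest, L = ½at², so t = √(2L/a) = √(2×3.24/1.585) ≈ 2.02 s.

t ≈ 2.02 s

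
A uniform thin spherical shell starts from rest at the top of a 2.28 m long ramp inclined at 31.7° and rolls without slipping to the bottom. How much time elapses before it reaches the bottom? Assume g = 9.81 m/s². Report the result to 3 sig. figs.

t ≈ 1.21 s

With I = (2/3)MR², the ratio k = I/(MR²) is 2/3.
Newton's second law down the slope: Mg sinθ − f = Ma. The torque equation fR = Iα (with α = a/R) gives f = kMa.
Hence a = g sinθ/(1+k) = 9.81×sin31.7°/1.667 = 3.093 m/s².
With constant a from rest, t = √(2L/a) = √(2·2.28/3.093) ≈ 1.21 s.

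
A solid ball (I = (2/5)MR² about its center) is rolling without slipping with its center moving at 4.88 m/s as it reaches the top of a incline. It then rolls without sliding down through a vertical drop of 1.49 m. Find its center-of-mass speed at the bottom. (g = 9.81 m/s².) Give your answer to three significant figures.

v ≈ 6.69 m/s

Here I = (2/5)MR², so the shape factor k = I/(MR²) = 0.4.
Since it rolls without slipping, ω = v/R and KE = ½Mv² + ½Iω² = ½(1+k)Mv² = (7/10)Mv².
Conserving energy between top and bottom: (7/10)Mv² = (7/10)Mv₀² + Mgh, hence v² = v₀² + 2gh/(1+k).
v = √(4.88² + 2×9.81×1.49/1.4) = √44.7 ≈ 6.69 m/s.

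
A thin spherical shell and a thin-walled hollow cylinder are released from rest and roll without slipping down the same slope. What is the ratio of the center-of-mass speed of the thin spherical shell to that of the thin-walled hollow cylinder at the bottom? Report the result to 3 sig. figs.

Each satisfies Mgh = ½(1+k)Mv² with k = I/(MR²), so v ∝ 1/√(1+k).
For the thin spherical shell k = 2/3; for the thin-walled hollow cylinder k = 1.
v₁/v₂ = √((1+k₂)/(1+k₁)) = √(2/1.667) ≈ 1.10.

v_ratio ≈ 1.10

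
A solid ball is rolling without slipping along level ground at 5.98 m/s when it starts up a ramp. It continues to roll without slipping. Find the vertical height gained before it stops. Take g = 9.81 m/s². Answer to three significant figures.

h ≈ 2.55 m

Here I = (2/5)MR², so the shape factor k = I/(MR²) = 0.4.
The rolling condition ω = v/R makes the rotational term ½I(v/R)² = ½kMv², so KE_total = ½(1+k)Mv² = (7/10)Mv².
All of this converts to potential energy at the highest point: (7/10)Mv₀² = Mgh.
Thus h = (1+k)v₀²/(2g) = 1.4 × 5.98² / (2 × 9.81) ≈ 2.55 m.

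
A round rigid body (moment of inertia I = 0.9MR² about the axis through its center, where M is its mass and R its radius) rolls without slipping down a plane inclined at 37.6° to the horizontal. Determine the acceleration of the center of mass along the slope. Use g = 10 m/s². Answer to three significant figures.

For this body I = 0.9MR², i.e. k = I/(MR²) = 0.9.
Along the incline Mg sinθ − f = Ma, and torque about the center fR = Iα = kMR²(a/R) gives f = kMa.
Eliminating f: Mg sinθ = (1+k)Ma, so a = g sinθ/(1+k) = 10 × sin37.6° / 1.9 ≈ 3.21 m/s².

a ≈ 3.21 m/s²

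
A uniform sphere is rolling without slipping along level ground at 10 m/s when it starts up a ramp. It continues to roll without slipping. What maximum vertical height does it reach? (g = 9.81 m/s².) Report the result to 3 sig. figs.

h ≈ 7.14 m

For this body I = (2/5)MR², i.e. k = I/(MR²) = 0.4.
The rolling condition ω = v/R makes the rotational term ½I(v/R)² = ½kMv², so KE_total = ½(1+k)Mv² = (7/10)Mv².
At the top the kinetic energy is zero, so (7/10)Mv₀² = Mgh.
Thus h = (1+k)v₀²/(2g) = 1.4 × 10² / (2 × 9.81) ≈ 7.14 m.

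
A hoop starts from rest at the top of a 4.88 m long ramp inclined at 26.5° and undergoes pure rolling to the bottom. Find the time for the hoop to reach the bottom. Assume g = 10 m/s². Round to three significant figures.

t ≈ 2.09 s

The moment of inertia is MR², giving k ≡ I/(MR²) = 1.
Newton's second law down the slope: Mg sinθ − f = Ma. The torque equation fR = Iα (with α = a/R) gives f = kMa.
Hence a = g sinθ/(1+k) = 10×sin26.5°/2 = 2.231 m/s².
With constant a from rest, t = √(2L/a) = √(2·4.88/2.231) ≈ 2.09 s.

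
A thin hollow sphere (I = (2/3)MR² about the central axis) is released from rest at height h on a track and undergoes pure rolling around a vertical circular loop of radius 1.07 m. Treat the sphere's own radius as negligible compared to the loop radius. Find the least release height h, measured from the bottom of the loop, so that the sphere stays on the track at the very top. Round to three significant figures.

h_min ≈ 3.03 m

For this body I = (2/3)MR², i.e. k = I/(MR²) = 2/3.
At the top, contact is just lost when gravity alone supplies the centripetal force: Mg = Mv_top²/r, i.e. v_top² = gr.
With ω = v/R, the kinetic energy at speed v is ½(1+k)Mv² = (5/6)Mv².
Energy conservation from release (height h) to the top (height 2r): Mgh = Mg(2r) + (5/6)M·gr.
Thus h_min = 2r + (1+k)r/2 = r(2 + 1.667/2) = 1.07 × 2.833 ≈ 3.03 m.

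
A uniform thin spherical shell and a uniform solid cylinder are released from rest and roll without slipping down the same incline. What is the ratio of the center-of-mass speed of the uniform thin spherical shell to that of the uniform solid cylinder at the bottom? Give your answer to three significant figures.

Each satisfies Mgh = ½(1+k)Mv² with k = I/(MR²), so v ∝ 1/√(1+k).
For the uniform thin spherical shell k = 2/3; for the uniform solid cylinder k = 0.5.
v₁/v₂ = √((1+k₂)/(1+k₁)) = √(1.5/1.667) ≈ 0.949.

v_ratio ≈ 0.949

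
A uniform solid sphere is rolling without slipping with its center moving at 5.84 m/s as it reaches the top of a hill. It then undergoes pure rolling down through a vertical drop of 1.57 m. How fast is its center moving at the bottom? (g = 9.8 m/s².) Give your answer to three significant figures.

The moment of inertia is (2/5)MR², giving k ≡ I/(MR²) = 0.4.
Pure rolling means v = ωR; then KE = ½Mv² + ½I(v/R)² = ½(1+k)Mv² = (7/10)Mv².
Energy conservation: (7/10)Mv₀² + Mgh = (7/10)Mv², so v² = v₀² + 2gh/(1+k).
v = √(5.84² + 2×9.8×1.57/1.4) = √56.09 ≈ 7.49 m/s.

v ≈ 7.49 m/s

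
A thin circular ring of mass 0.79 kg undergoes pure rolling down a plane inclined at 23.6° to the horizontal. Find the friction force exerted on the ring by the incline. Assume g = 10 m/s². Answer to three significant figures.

f ≈ 1.58 N

The moment of inertia is MR², giving k ≡ I/(MR²) = 1.
Newton's second law down the slope: Mg sinθ − f = Ma. The torque equation fR = Iα (with α = a/R) gives f = kMa.
Combining, a = g sinθ/(1+k) and f = kMa = kMg sinθ/(1+k).
f = 1 × 0.79 × 10 × sin23.6° / 2 ≈ 1.58 N.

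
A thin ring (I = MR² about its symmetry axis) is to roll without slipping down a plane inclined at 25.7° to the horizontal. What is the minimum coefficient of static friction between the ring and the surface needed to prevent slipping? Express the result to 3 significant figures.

The moment of inertia is MR², giving k ≡ I/(MR²) = 1.
Newton's second law down the slope: Mg sinθ − f = Ma. The torque equation fR = Iα (with α = a/R) gives f = kMa.
These give a = g sinθ/(1+k) and the required friction f = kMg sinθ/(1+k).
With N = Mg cosθ, the no-slip condition f ≤ μN gives μ_min = f/N = k tanθ/(1+k).
μ_min = 1 × tan25.7° / 2 ≈ 0.241.

μ_min ≈ 0.241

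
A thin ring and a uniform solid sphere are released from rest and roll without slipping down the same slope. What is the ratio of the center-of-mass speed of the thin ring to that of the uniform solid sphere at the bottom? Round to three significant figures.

Each satisfies Mgh = ½(1+k)Mv² with k = I/(MR²), so v ∝ 1/√(1+k).
For the thin ring k = 1; for the uniform solid sphere k = 0.4.
v₁/v₂ = √((1+k₂)/(1+k₁)) = √(1.4/2) ≈ 0.837.

v_ratio ≈ 0.837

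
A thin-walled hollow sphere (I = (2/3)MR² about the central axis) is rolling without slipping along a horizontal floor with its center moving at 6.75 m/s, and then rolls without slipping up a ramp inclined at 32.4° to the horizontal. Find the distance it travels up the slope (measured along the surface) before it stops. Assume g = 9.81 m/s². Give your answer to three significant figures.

For this body I = (2/3)MR², i.e. k = I/(MR²) = 2/3.
The rolling condition ω = v/R makes the rotational term ½I(v/R)² = ½kMv², so KE_total = ½(1+k)Mv² = (5/6)Mv².
Setting this equal to Mgh gives the vertical rise h = (1+k)v₀²/(2g) = 1.667×6.75²/(2×9.81) = 3.87 m.
Along the incline, d = h/sinθ = 3.87/sin32.4° ≈ 7.22 m.

d ≈ 7.22 m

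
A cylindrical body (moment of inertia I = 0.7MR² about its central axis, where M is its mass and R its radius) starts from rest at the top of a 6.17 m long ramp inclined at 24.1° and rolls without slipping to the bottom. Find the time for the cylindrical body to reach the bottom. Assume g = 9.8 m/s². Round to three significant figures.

t ≈ 2.29 s

For this body I = 0.7MR², i.e. k = I/(MR²) = 0.7.
Along the incline Mg sinθ − f = Ma, and torque about the center fR = Iα = kMR²(a/R) gives f = kMa.
Hence a = g sinθ/(1+k) = 9.8×sin24.1°/1.7 = 2.354 m/s².
Starting from rest, L = ½at², so t = √(2L/a) = √(2×6.17/2.354) ≈ 2.29 s.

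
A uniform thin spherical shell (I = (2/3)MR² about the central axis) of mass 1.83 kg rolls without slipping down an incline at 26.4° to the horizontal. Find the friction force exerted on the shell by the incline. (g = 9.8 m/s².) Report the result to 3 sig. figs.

The moment of inertia is (2/3)MR², giving k ≡ I/(MR²) = 2/3.
Along the incline Mg sinθ − f = Ma, and torque about the center fR = Iα = kMR²(a/R) gives f = kMa.
Combining, a = g sinθ/(1+k) and f = kMa = kMg sinθ/(1+k).
f = (2/3) × 1.83 × 9.8 × sin26.4° / 1.667 ≈ 3.19 N.

f ≈ 3.19 N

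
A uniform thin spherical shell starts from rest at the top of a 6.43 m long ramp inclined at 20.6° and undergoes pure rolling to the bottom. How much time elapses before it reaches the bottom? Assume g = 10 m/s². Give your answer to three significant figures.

t ≈ 2.47 s

With I = (2/3)MR², the ratio k = I/(MR²) is 2/3.
Along the incline Mg sinθ − f = Ma, and torque about the center fR = Iα = kMR²(a/R) gives f = kMa.
Hence a = g sinθ/(1+k) = 10×sin20.6°/1.667 = 2.111 m/s².
With constant a from rest, t = √(2L/a) = √(2·6.43/2.111) ≈ 2.47 s.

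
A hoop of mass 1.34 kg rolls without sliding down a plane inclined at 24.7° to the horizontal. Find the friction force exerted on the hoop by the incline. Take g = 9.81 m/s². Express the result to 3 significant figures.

For this body I = MR², i.e. k = I/(MR²) = 1.
Translational: Mg sinθ − f = Ma. Rotational about the CM: fR = Iα = kMRa, so f = kMa.
Combining, a = g sinθ/(1+k) and f = kMa = kMg sinθ/(1+k).
f = 1 × 1.34 × 9.81 × sin24.7° / 2 ≈ 2.75 N.

f ≈ 2.75 N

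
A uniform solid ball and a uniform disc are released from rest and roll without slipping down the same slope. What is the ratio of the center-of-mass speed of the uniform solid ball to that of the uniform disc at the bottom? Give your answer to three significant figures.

v_ratio ≈ 1.04

Each satisfies Mgh = ½(1+k)Mv² with k = I/(MR²), so v ∝ 1/√(1+k).
For the uniform solid ball k = 0.4; for the uniform disc k = 0.5.
v₁/v₂ = √((1+k₂)/(1+k₁)) = √(1.5/1.4) ≈ 1.04.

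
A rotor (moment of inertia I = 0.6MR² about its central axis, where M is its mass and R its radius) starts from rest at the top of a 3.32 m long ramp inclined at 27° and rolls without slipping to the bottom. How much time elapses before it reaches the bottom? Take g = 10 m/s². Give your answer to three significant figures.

The moment of inertia is 0.6MR², giving k ≡ I/(MR²) = 0.6.
Translational: Mg sinθ − f = Ma. Rotational about the CM: fR = Iα = kMRa, so f = kMa.
Hence a = g sinθ/(1+k) = 10×sin27°/1.6 = 2.837 m/s².
With constant a from rest, t = √(2L/a) = √(2·3.32/2.837) ≈ 1.53 s.

t ≈ 1.53 s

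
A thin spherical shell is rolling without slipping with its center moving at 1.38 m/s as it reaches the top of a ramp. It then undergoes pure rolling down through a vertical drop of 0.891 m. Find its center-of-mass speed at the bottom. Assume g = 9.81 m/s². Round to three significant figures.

With I = (2/3)MR², the ratio k = I/(MR²) is 2/3.
The rolling condition ω = v/R makes the rotational term ½I(v/R)² = ½kMv², so KE_total = ½(1+k)Mv² = (5/6)Mv².
Energy conservation: (5/6)Mv₀² + Mgh = (5/6)Mv², so v² = v₀² + 2gh/(1+k).
v = √(1.38² + 2×9.81×0.891/1.667) = √12.39 ≈ 3.52 m/s.

v ≈ 3.52 m/s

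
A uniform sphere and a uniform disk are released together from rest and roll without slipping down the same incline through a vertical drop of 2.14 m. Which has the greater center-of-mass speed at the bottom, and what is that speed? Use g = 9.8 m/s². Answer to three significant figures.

For rolling without slipping, Mgh = ½(1+k)Mv² where k = I/(MR²), so v = √(2gh/(1+k)).
Uniform sphere: k = 0.4, giving v = √(2×9.8×2.14/1.4) = 5.474 m/s.
Uniform disk: k = 0.5, giving v = √(2×9.8×2.14/1.5) = 5.288 m/s.
The smaller k wins: the uniform sphere, at ≈ 5.47 m/s.

the uniform sphere, at v ≈ 5.47 m/s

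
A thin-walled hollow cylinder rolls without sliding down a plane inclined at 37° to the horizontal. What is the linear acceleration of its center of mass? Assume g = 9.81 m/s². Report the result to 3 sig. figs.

a ≈ 2.95 m/s²

The moment of inertia is MR², giving k ≡ I/(MR²) = 1.
Newton's second law down the slope: Mg sinθ − f = Ma. The torque equation fR = Iα (with α = a/R) gives f = kMa.
Eliminating f: Mg sinθ = (1+k)Ma, so a = g sinθ/(1+k) = 9.81 × sin37° / 2 ≈ 2.95 m/s².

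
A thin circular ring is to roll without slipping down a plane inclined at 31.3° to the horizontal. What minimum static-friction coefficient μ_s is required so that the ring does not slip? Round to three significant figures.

μ_min ≈ 0.304

Here I = MR², so the shape factor k = I/(MR²) = 1.
Newton's second law down the slope: Mg sinθ − f = Ma. The torque equation fR = Iα (with α = a/R) gives f = kMa.
These give a = g sinθ/(1+k) and the required friction f = kMg sinθ/(1+k).
The normal force is N = Mg cosθ, so μ_min = f/N = k tanθ/(1+k).
μ_min = 1 × tan31.3° / 2 ≈ 0.304.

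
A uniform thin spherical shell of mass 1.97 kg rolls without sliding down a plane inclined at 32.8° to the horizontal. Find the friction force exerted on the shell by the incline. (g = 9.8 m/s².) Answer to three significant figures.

f ≈ 4.18 N

For this body I = (2/3)MR², i.e. k = I/(MR²) = 2/3.
Newton's second law down the slope: Mg sinθ − f = Ma. The torque equation fR = Iα (with α = a/R) gives f = kMa.
Combining, a = g sinθ/(1+k) and f = kMa = kMg sinθ/(1+k).
f = (2/3) × 1.97 × 9.8 × sin32.8° / 1.667 ≈ 4.18 N.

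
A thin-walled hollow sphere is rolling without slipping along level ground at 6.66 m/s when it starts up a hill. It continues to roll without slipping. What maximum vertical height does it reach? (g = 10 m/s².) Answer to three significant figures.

The moment of inertia is (2/3)MR², giving k ≡ I/(MR²) = 2/3.
Since it rolls without slipping, ω = v/R and KE = ½Mv² + ½Iω² = ½(1+k)Mv² = (5/6)Mv².
All of this converts to potential energy at the highest point: (5/6)Mv₀² = Mgh.
Thus h = (1+k)v₀²/(2g) = 1.667 × 6.66² / (2 × 10) ≈ 3.70 m.

h ≈ 3.70 m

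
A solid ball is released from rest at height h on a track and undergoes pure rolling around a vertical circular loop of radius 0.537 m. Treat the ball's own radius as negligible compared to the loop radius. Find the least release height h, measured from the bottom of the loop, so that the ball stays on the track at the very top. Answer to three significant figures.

h_min ≈ 1.45 m

The moment of inertia is (2/5)MR², giving k ≡ I/(MR²) = 0.4.
At the top, contact is just lost when gravity alone supplies the centripetal force: Mg = Mv_top²/r, i.e. v_top² = gr.
With ω = v/R, the kinetic energy at speed v is ½(1+k)Mv² = (7/10)Mv².
Energy conservation from release (height h) to the top (height 2r): Mgh = Mg(2r) + (7/10)M·gr.
Thus h_min = 2r + (1+k)r/2 = r(2 + 1.4/2) = 0.537 × 2.7 ≈ 1.45 m.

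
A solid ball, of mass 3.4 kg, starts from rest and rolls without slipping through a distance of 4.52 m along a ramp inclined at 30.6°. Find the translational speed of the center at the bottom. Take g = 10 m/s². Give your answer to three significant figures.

With I = (2/5)MR², the ratio k = I/(MR²) is 0.4.
Since it rolls without slipping, ω = v/R and KE = ½Mv² + ½Iω² = ½(1+k)Mv² = (7/10)Mv².
The vertical drop is h = L sinθ = 4.52 × sin30.6° = 2.301 m.
Setting Mgh = (7/10)Mv² gives v = √(2gh/(1+k)) = √(2·10·2.301/1.4) ≈ 5.73 m/s.

v ≈ 5.73 m/s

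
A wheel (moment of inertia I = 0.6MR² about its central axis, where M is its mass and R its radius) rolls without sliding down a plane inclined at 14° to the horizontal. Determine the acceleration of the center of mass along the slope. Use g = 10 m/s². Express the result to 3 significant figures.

a ≈ 1.51 m/s²

The moment of inertia is 0.6MR², giving k ≡ I/(MR²) = 0.6.
Newton's second law down the slope: Mg sinθ − f = Ma. The torque equation fR = Iα (with α = a/R) gives f = kMa.
Eliminating f: Mg sinθ = (1+k)Ma, so a = g sinθ/(1+k) = 10 × sin14° / 1.6 ≈ 1.51 m/s².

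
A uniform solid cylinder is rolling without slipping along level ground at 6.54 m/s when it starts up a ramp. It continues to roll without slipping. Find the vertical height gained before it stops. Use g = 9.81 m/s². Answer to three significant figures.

h ≈ 3.27 m

For this body I = (1/2)MR², i.e. k = I/(MR²) = 0.5.
The rolling condition ω = v/R makes the rotational term ½I(v/R)² = ½kMv², so KE_total = ½(1+k)Mv² = (3/4)Mv².
At the top the kinetic energy is zero, so (3/4)Mv₀² = Mgh.
Thus h = (1+k)v₀²/(2g) = 1.5 × 6.54² / (2 × 9.81) ≈ 3.27 m.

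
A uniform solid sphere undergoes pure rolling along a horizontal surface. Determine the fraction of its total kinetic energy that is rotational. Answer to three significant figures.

With I = (2/5)MR², the ratio k = I/(MR²) is 0.4.
Since ω = v/R, the translational part is ½Mv² and the rotational part is ½I(v/R)² = ½kMv²; the total is ½(1+k)Mv².
The rotational fraction is therefore k/(1+k) = 0.4/1.4 ≈ 0.286.

fraction ≈ 0.286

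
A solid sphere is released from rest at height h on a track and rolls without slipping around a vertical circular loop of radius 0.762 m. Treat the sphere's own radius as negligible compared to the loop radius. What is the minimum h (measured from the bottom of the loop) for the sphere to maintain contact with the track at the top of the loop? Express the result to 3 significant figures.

Here I = (2/5)MR², so the shape factor k = I/(MR²) = 0.4.
At the top of the loop, the minimum-contact condition is Mg = Mv_top²/r, so v_top² = gr.
With ω = v/R, the kinetic energy at speed v is ½(1+k)Mv² = (7/10)Mv².
Energy conservation from release (height h) to the top (height 2r): Mgh = Mg(2r) + (7/10)M·gr.
Thus h_min = 2r + (1+k)r/2 = r(2 + 1.4/2) = 0.762 × 2.7 ≈ 2.06 m.

h_min ≈ 2.06 m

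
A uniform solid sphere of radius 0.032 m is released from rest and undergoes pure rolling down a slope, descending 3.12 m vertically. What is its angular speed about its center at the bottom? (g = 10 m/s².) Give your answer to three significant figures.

The moment of inertia is (2/5)MR², giving k ≡ I/(MR²) = 0.4.
Pure rolling means v = ωR; then KE = ½Mv² + ½I(v/R)² = ½(1+k)Mv² = (7/10)Mv².
Energy conservation Mgh = ½(1+k)Mv² gives v = √(2gh/(1+k)) = √(2 × 10 × 3.12 / 1.4) = 6.676 m/s.
Then ω = v/R = 6.676 / 0.032 ≈ 209 rad/s.

ω ≈ 209 rad/s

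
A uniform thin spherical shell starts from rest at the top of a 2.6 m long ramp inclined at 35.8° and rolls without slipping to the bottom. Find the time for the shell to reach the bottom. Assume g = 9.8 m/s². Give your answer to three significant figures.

t ≈ 1.23 s

For this body I = (2/3)MR², i.e. k = I/(MR²) = 2/3.
Translational: Mg sinθ − f = Ma. Rotational about the CM: fR = Iα = kMRa, so f = kMa.
Hence a = g sinθ/(1+k) = 9.8×sin35.8°/1.667 = 3.44 m/s².
Starting from rest, L = ½at², so t = √(2L/a) = √(2×2.6/3.44) ≈ 1.23 s.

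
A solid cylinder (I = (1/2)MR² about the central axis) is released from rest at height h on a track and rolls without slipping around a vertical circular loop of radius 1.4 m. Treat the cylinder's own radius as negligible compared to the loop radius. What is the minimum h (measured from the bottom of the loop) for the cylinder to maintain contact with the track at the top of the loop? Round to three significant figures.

h_min ≈ 3.85 m

For this body I = (1/2)MR², i.e. k = I/(MR²) = 0.5.
At the top of the loop, the minimum-contact condition is Mg = Mv_top²/r, so v_top² = gr.
With ω = v/R, the kinetic energy at speed v is ½(1+k)Mv² = (3/4)Mv².
Energy conservation from release (height h) to the top (height 2r): Mgh = Mg(2r) + (3/4)M·gr.
Thus h_min = 2r + (1+k)r/2 = r(2 + 1.5/2) = 1.4 × 2.75 ≈ 3.85 m.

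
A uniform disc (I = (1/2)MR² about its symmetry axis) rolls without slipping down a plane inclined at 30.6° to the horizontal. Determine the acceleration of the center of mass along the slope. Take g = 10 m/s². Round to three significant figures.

The moment of inertia is (1/2)MR², giving k ≡ I/(MR²) = 0.5.
Along the incline Mg sinθ − f = Ma, and torque about the center fR = Iα = kMR²(a/R) gives f = kMa.
Eliminating f: Mg sinθ = (1+k)Ma, so a = g sinθ/(1+k) = 10 × sin30.6° / 1.5 ≈ 3.39 m/s².

a ≈ 3.39 m/s²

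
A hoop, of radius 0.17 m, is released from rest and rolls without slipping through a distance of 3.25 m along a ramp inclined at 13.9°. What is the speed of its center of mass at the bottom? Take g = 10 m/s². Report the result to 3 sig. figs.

With I = MR², the ratio k = I/(MR²) is 1.
The rolling condition ω = v/R makes the rotational term ½I(v/R)² = ½kMv², so KE_total = ½(1+k)Mv² = Mv².
The vertical drop is h = L sinθ = 3.25 × sin13.9° = 0.7807 m.
Setting Mgh = Mv² gives v = √(2gh/(1+k)) = √(2·10·0.7807/2) ≈ 2.79 m/s.

v ≈ 2.79 m/s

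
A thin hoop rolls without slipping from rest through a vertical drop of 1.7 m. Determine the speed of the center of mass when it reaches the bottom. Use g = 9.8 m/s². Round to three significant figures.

v ≈ 4.08 m/s

The moment of inertia is MR², giving k ≡ I/(MR²) = 1.
Pure rolling means v = ωR; then KE = ½Mv² + ½I(v/R)² = ½(1+k)Mv² = Mv².
Setting Mgh = Mv² gives v = √(2gh/(1+k)) = √(2·9.8·1.7/2) ≈ 4.08 m/s.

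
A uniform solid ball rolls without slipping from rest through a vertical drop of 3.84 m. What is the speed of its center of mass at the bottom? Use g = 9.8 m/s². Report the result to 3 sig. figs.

The moment of inertia is (2/5)MR², giving k ≡ I/(MR²) = 0.4.
Since it rolls without slipping, ω = v/R and KE = ½Mv² + ½Iω² = ½(1+k)Mv² = (7/10)Mv².
Setting Mgh = (7/10)Mv² gives v = √(2gh/(1+k)) = √(2·9.8·3.84/1.4) ≈ 7.33 m/s.

v ≈ 7.33 m/s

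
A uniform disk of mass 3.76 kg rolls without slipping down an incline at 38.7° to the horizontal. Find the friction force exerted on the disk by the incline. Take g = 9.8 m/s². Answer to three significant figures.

f ≈ 7.68 N

With I = (1/2)MR², the ratio k = I/(MR²) is 0.5.
Translational: Mg sinθ − f = Ma. Rotational about the CM: fR = Iα = kMRa, so f = kMa.
Combining, a = g sinθ/(1+k) and f = kMa = kMg sinθ/(1+k).
f = 0.5 × 3.76 × 9.8 × sin38.7° / 1.5 ≈ 7.68 N.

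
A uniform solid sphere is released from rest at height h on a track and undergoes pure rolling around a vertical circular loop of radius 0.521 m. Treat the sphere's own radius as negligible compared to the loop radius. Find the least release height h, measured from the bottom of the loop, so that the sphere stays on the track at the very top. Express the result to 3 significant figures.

h_min ≈ 1.41 m

Here I = (2/5)MR², so the shape factor k = I/(MR²) = 0.4.
At the top of the loop, the minimum-contact condition is Mg = Mv_top²/r, so v_top² = gr.
With ω = v/R, the kinetic energy at speed v is ½(1+k)Mv² = (7/10)Mv².
Energy conservation from release (height h) to the top (height 2r): Mgh = Mg(2r) + (7/10)M·gr.
Thus h_min = 2r + (1+k)r/2 = r(2 + 1.4/2) = 0.521 × 2.7 ≈ 1.41 m.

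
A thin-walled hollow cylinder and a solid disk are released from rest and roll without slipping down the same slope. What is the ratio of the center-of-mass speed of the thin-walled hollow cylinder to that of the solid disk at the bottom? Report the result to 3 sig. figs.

Each satisfies Mgh = ½(1+k)Mv² with k = I/(MR²), so v ∝ 1/√(1+k).
For the thin-walled hollow cylinder k = 1; for the solid disk k = 0.5.
v₁/v₂ = √((1+k₂)/(1+k₁)) = √(1.5/2) ≈ 0.866.

v_ratio ≈ 0.866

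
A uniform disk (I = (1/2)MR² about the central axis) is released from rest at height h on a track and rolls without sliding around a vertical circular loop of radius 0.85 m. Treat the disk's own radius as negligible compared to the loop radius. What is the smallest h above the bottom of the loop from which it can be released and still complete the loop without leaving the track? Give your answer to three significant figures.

The moment of inertia is (1/2)MR², giving k ≡ I/(MR²) = 0.5.
At the top of the loop, the minimum-contact condition is Mg = Mv_top²/r, so v_top² = gr.
With ω = v/R, the kinetic energy at speed v is ½(1+k)Mv² = (3/4)Mv².
Energy conservation from release (height h) to the top (height 2r): Mgh = Mg(2r) + (3/4)M·gr.
Thus h_min = 2r + (1+k)r/2 = r(2 + 1.5/2) = 0.85 × 2.75 ≈ 2.34 m.

h_min ≈ 2.34 m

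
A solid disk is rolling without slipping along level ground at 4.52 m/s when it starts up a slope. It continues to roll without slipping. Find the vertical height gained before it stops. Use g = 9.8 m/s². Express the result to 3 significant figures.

With I = (1/2)MR², the ratio k = I/(MR²) is 0.5.
The rolling condition ω = v/R makes the rotational term ½I(v/R)² = ½kMv², so KE_total = ½(1+k)Mv² = (3/4)Mv².
All of this converts to potential energy at the highest point: (3/4)Mv₀² = Mgh.
Thus h = (1+k)v₀²/(2g) = 1.5 × 4.52² / (2 × 9.8) ≈ 1.56 m.

h ≈ 1.56 m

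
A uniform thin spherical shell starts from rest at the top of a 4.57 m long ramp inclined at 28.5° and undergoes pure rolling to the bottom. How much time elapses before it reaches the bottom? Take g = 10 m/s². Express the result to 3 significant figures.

t ≈ 1.79 s

With I = (2/3)MR², the ratio k = I/(MR²) is 2/3.
Along the incline Mg sinθ − f = Ma, and torque about the center fR = Iα = kMR²(a/R) gives f = kMa.
Hence a = g sinθ/(1+k) = 10×sin28.5°/1.667 = 2.863 m/s².
Starting from rest, L = ½at², so t = √(2L/a) = √(2×4.57/2.863) ≈ 1.79 s.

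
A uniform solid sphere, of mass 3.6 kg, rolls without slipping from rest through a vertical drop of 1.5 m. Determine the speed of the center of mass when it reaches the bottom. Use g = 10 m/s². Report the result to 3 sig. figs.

Here I = (2/5)MR², so the shape factor k = I/(MR²) = 0.4.
Pure rolling means v = ωR; then KE = ½Mv² + ½I(v/R)² = ½(1+k)Mv² = (7/10)Mv².
Setting Mgh = (7/10)Mv² gives v = √(2gh/(1+k)) = √(2·10·1.5/1.4) ≈ 4.63 m/s.

v ≈ 4.63 m/s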